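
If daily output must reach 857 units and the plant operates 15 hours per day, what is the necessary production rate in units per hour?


Formula: Production Rate = Daily Demand / Available Hours
Rate = 857 units/day / 15 hours/day
Rate = 57.1 units/hour

57.1 units/hour


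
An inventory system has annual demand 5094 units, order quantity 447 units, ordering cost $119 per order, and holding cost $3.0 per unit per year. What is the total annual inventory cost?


TC = 5094/447 * 119 + 447/2 * 3.0

$2026.62


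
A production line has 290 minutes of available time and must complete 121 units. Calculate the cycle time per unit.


Formula: CT = Available Time / Number of Units
CT = 290 min / 121 units
CT = 2.4 min/unit

2.4 min/unit


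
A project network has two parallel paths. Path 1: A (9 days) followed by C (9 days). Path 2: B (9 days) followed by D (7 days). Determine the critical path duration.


Path 1 = 9 + 9 = 18 days
Path 2 = 9 + 7 = 16 days
Duration = max(18, 16) = 18 days

18 days


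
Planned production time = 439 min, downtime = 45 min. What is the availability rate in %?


Formula: Availability = (Planned Time - Downtime) / Planned Time * 100
Uptime = 439 - 45 = 394 min
Availability = 394 / 439 * 100 = 89.7%

89.7%


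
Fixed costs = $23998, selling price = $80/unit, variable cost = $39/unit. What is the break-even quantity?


Formula: BEQ = Fixed Costs / (Price - Variable Cost)
Contribution margin = $80 - $39 = $41/unit
BEQ = ceil($23998 / $41/unit) = ceil(585.32) = 586 units

586 units


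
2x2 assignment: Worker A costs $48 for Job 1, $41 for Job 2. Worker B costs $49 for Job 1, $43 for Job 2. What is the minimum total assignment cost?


Option 1: A->1 + B->2 = $48 + $43 = $91
Option 2: A->2 + B->1 = $41 + $49 = $90
Min cost = min($91, $90) = $90

$90


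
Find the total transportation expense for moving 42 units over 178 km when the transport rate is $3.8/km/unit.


TC = dist * cost * units = 178 * 3.8 * 42 = $28408.80

$28408.80


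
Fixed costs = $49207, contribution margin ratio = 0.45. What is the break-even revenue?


Formula: BER = Fixed Costs / Contribution Margin Ratio
BER = $49207 / 0.45
BER = $109348.89 (to the nearest cent)

$109348.89


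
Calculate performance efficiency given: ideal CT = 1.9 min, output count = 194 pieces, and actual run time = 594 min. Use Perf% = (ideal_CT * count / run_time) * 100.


Formula: Performance = (Ideal CT * Total Count) / Run Time * 100
Ideal output time = 1.9 * 194 = 368.6 min
Performance = 368.6 / 594 * 100 = 62.1%

62.1%


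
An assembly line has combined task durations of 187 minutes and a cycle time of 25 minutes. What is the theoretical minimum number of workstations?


Formula: N_min = ceil(Sum of Task Times / Cycle Time)
N_min = ceil(187 min / 25 min) = ceil(7.48)
N_min = 8 stations

8


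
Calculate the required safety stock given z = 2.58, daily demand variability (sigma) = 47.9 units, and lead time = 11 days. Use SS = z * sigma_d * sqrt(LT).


Formula: SS = z * sigma_d * sqrt(LT)
sqrt(LT) = sqrt(11) = 3.3166
SS = 2.58 * 47.9 * 3.3166
SS = 409.9 units

409.9 units


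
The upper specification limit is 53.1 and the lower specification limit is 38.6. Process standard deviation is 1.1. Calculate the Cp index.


Cp = (53.1 - 38.6) / (6 * 1.1)

2.2


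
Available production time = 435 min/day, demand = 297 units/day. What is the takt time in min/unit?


Formula: Takt Time = Available Production Time / Customer Demand
Takt = 435 min/day / 297 units/day
Takt = 1.46 min/unit

1.46 min/unit


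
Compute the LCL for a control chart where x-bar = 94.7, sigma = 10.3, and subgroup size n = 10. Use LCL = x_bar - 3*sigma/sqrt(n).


LCL = 94.7 - 3 * 10.3 / sqrt(10)

84.93


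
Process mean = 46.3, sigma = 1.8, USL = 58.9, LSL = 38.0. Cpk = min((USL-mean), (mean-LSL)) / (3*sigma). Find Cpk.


Cpu = (58.9 - 46.3) / (3 * 1.8) = 2.33
Cpl = (46.3 - 38.0) / (3 * 1.8) = 1.54
Cpk = min(2.33, 1.54) = 1.54

1.54


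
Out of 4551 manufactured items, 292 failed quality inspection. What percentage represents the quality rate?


Formula: Quality Rate = Good Pieces / Total Pieces * 100
Good pieces = 4551 - 292 = 4259
QR = 4259 / 4551 * 100 = 93.6%

93.6%


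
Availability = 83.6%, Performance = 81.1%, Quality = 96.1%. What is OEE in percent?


Formula: OEE = Availability * Performance * Quality / 10000
A * P = 83.6% * 81.1% / 100 = 67.8%
OEE = 67.8% * 96.1% / 100 = 65.2%

65.2%


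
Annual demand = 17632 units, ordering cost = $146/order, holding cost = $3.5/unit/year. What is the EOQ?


Formula: EOQ = sqrt(2 * D * S / H)
Numerator: 2 * 17632 * 146 = 5148544
2DS/H = 5148544 / 3.5 = 1471012.6
EOQ = sqrt(1471012.6) = 1212.9 units

1212.9 units


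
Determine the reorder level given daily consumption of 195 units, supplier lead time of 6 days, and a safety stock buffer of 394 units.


Formula: ROP = (Daily Demand * Lead Time) + Safety Stock
Demand during lead time = 195 * 6 = 1170 units
ROP = 1170 + 394 = 1564 units

1564 units


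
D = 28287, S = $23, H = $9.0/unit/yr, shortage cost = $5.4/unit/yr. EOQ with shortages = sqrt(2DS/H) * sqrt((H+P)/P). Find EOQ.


Formula: EOQ* = sqrt(2DS/H) * sqrt((H+P)/P)
Base EOQ = sqrt(2*28287*23/9.0) = 380.23 units
Correction = sqrt((9.0+5.4)/5.4) = 1.63299
EOQ* = 380.23 * 1.63299 = 620.9 units

620.9 units


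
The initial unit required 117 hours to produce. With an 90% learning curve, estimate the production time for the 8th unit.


Formula: T_n = T_1 * (learning_rate)^(log2(n)) where learning_rate = rate/100
Doublings = log2(8) = 3
T_n = 117 * 0.9^3
T_n = 117 * 0.729 = 85.3 hours

85.3 hours


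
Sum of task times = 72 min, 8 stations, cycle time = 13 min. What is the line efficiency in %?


Formula: Efficiency = Sum of Task Times / (N_stations * CT) * 100
Total station capacity = 8 stations * 13 min = 104 min
Efficiency = 72 / 104 * 100 = 69.2%

69.2%


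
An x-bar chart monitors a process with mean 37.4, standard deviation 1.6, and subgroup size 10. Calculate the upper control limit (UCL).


UCL = 37.4 + 3 * 1.6 / sqrt(10)

38.92


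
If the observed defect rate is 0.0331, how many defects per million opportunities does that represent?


DPMO = defect_rate * 1000000 = 0.0331 * 1000000

33100


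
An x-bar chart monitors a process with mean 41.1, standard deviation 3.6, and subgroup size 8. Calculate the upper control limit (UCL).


UCL = 41.1 + 3 * 3.6 / sqrt(8)

44.92


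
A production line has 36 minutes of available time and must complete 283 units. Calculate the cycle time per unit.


Formula: CT = Available Time / Number of Units
CT = 36 min / 283 units
CT = 0.13 min/unit

0.13 min/unit


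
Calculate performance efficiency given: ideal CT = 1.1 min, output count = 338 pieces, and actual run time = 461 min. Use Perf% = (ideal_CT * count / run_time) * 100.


Formula: Performance = (Ideal CT * Total Count) / Run Time * 100
Ideal output time = 1.1 * 338 = 371.8 min
Performance = 371.8 / 461 * 100 = 80.7%

80.7%


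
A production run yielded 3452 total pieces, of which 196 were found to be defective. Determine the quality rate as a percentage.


Formula: Quality Rate = Good Pieces / Total Pieces * 100
Good pieces = 3452 - 196 = 3256
QR = 3256 / 3452 * 100 = 94.3%

94.3%


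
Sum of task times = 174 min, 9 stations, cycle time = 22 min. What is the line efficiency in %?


Formula: Efficiency = Sum of Task Times / (N_stations * CT) * 100
Total station capacity = 9 stations * 22 min = 198 min
Efficiency = 174 / 198 * 100 = 87.9%

87.9%


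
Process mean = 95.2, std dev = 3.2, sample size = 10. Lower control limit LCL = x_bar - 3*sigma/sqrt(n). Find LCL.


LCL = 95.2 - 3 * 3.2 / sqrt(10)

92.16


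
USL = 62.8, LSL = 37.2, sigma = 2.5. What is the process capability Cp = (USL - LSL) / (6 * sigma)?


Cp = (62.8 - 37.2) / (6 * 2.5)

1.71


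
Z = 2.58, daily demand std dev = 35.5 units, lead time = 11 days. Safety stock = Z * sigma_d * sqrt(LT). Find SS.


Formula: SS = z * sigma_d * sqrt(LT)
sqrt(LT) = sqrt(11) = 3.3166
SS = 2.58 * 35.5 * 3.3166
SS = 303.8 units

303.8 units


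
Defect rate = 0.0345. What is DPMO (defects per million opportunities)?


DPMO = defect_rate * 1000000 = 0.0345 * 1000000

34500


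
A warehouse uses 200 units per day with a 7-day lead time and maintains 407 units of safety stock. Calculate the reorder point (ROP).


Formula: ROP = (Daily Demand * Lead Time) + Safety Stock
Demand during lead time = 200 * 7 = 1400 units
ROP = 1400 + 407 = 1807 units

1807 units


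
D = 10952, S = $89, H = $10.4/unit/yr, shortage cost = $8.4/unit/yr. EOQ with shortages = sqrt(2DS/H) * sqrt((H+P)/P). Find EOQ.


Formula: EOQ* = sqrt(2DS/H) * sqrt((H+P)/P)
Base EOQ = sqrt(2*10952*89/10.4) = 432.95 units
Correction = sqrt((10.4+8.4)/8.4) = 1.49603
EOQ* = 432.95 * 1.49603 = 647.7 units

647.7 units


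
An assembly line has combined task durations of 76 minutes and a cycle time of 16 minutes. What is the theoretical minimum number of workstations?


Formula: N_min = ceil(Sum of Task Times / Cycle Time)
N_min = ceil(76 min / 16 min) = ceil(4.75)
N_min = 5 stations

5


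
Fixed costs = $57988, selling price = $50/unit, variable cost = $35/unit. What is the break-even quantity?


Formula: BEQ = Fixed Costs / (Price - Variable Cost)
Contribution margin = $50 - $35 = $15/unit
BEQ = ceil($57988 / $15/unit) = ceil(3865.87) = 3866 units

3866 units


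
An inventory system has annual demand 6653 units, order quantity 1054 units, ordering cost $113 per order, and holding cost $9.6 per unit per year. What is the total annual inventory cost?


TC = 6653/1054 * 113 + 1054/2 * 9.6

$5772.47


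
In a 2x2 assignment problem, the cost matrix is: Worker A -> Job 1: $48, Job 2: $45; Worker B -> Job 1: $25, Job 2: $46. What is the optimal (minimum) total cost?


Option 1: A->1 + B->2 = $48 + $46 = $94
Option 2: A->2 + B->1 = $45 + $25 = $70
Min cost = min($94, $70) = $70

$70


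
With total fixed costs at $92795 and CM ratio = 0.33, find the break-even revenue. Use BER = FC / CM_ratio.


Formula: BER = Fixed Costs / Contribution Margin Ratio
BER = $92795 / 0.33
BER = $281196.97 (to the nearest cent)

$281196.97


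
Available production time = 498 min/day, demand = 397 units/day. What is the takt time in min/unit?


Formula: Takt Time = Available Production Time / Customer Demand
Takt = 498 min/day / 397 units/day
Takt = 1.25 min/unit

1.25 min/unit


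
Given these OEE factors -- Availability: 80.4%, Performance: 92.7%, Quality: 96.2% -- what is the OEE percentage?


Formula: OEE = Availability * Performance * Quality / 10000
A * P = 80.4% * 92.7% / 100 = 74.53%
OEE = 74.53% * 96.2% / 100 = 71.7%

71.7%


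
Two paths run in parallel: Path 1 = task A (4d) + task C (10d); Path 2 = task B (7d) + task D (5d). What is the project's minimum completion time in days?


Path 1 = 4 + 10 = 14 days
Path 2 = 7 + 5 = 12 days
Duration = max(14, 12) = 14 days

14 days


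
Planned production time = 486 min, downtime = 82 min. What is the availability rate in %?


Formula: Availability = (Planned Time - Downtime) / Planned Time * 100
Uptime = 486 - 82 = 404 min
Availability = 404 / 486 * 100 = 83.1%

83.1%


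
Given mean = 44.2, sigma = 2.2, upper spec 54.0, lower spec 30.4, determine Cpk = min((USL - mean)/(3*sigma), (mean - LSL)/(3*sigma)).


Cpu = (54.0 - 44.2) / (3 * 2.2) = 1.48
Cpl = (44.2 - 30.4) / (3 * 2.2) = 2.09
Cpk = min(1.48, 2.09) = 1.48

1.48


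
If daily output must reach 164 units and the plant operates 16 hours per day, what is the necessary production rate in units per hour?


Formula: Production Rate = Daily Demand / Available Hours
Rate = 164 units/day / 16 hours/day
Rate = 10.3 units/hour

10.3 units/hour


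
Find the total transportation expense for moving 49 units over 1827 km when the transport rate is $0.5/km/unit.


TC = dist * cost * units = 1827 * 0.5 * 49 = $44761.50

$44761.50


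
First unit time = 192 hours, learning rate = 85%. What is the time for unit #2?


Formula: T_n = T_1 * (learning_rate)^(log2(n)) where learning_rate = rate/100
Doublings = log2(2) = 1
T_n = 192 * 0.85^1
T_n = 192 * 0.85 = 163.2 hours

163.2 hours


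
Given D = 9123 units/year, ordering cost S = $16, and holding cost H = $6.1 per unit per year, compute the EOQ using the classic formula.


Formula: EOQ = sqrt(2 * D * S / H)
Numerator: 2 * 9123 * 16 = 291936
2DS/H = 291936 / 6.1 = 47858.4
EOQ = sqrt(47858.4) = 218.8 units

218.8 units


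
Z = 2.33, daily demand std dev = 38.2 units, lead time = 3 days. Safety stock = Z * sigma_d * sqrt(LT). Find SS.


Formula: SS = z * sigma_d * sqrt(LT)
sqrt(LT) = sqrt(3) = 1.7321
SS = 2.33 * 38.2 * 1.7321
SS = 154.2 units

154.2 units


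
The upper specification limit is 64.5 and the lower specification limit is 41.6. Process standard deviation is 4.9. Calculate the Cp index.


Cp = (64.5 - 41.6) / (6 * 4.9)

0.78


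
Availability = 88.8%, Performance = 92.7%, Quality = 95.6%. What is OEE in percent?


Formula: OEE = Availability * Performance * Quality / 10000
A * P = 88.8% * 92.7% / 100 = 82.32%
OEE = 82.32% * 95.6% / 100 = 78.7%

78.7%


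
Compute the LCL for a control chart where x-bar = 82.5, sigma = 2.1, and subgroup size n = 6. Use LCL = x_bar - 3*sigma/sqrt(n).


LCL = 82.5 - 3 * 2.1 / sqrt(6)

79.93


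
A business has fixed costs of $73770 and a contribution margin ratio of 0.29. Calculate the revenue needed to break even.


Formula: BER = Fixed Costs / Contribution Margin Ratio
BER = $73770 / 0.29
BER = $254379.31 (to the nearest cent)

$254379.31


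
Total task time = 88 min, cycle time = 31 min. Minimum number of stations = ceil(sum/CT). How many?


Formula: N_min = ceil(Sum of Task Times / Cycle Time)
N_min = ceil(88 min / 31 min) = ceil(2.8387)
N_min = 3 stations

3


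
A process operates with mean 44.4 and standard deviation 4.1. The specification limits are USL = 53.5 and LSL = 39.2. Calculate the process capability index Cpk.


Cpu = (53.5 - 44.4) / (3 * 4.1) = 0.74
Cpl = (44.4 - 39.2) / (3 * 4.1) = 0.42
Cpk = min(0.74, 0.42) = 0.42

0.42


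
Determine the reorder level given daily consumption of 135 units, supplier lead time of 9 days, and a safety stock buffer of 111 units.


Formula: ROP = (Daily Demand * Lead Time) + Safety Stock
Demand during lead time = 135 * 9 = 1215 units
ROP = 1215 + 111 = 1326 units

1326 units


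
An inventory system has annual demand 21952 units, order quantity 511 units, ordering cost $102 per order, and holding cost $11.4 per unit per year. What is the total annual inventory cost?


TC = 21952/511 * 102 + 511/2 * 11.4

$7294.51


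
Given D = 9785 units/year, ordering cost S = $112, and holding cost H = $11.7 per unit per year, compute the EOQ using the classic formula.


Formula: EOQ = sqrt(2 * D * S / H)
Numerator: 2 * 9785 * 112 = 2191840
2DS/H = 2191840 / 11.7 = 187336.8
EOQ = sqrt(187336.8) = 432.8 units

432.8 units


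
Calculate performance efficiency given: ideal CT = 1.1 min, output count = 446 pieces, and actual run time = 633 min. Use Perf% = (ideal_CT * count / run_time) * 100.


Formula: Performance = (Ideal CT * Total Count) / Run Time * 100
Ideal output time = 1.1 * 446 = 490.6 min
Performance = 490.6 / 633 * 100 = 77.5%

77.5%


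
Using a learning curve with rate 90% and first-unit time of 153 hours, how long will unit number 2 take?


Formula: T_n = T_1 * (learning_rate)^(log2(n)) where learning_rate = rate/100
Doublings = log2(2) = 1
T_n = 153 * 0.9^1
T_n = 153 * 0.9 = 137.7 hours

137.7 hours


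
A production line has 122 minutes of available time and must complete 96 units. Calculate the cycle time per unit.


Formula: CT = Available Time / Number of Units
CT = 122 min / 96 units
CT = 1.27 min/unit

1.27 min/unit


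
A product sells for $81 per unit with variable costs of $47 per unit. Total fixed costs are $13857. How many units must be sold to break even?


Formula: BEQ = Fixed Costs / (Price - Variable Cost)
Contribution margin = $81 - $47 = $34/unit
BEQ = ceil($13857 / $34/unit) = ceil(407.56) = 408 units

408 units


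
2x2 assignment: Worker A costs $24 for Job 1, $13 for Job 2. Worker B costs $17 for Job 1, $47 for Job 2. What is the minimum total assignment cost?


Option 1: A->1 + B->2 = $24 + $47 = $71
Option 2: A->2 + B->1 = $13 + $17 = $30
Min cost = min($71, $30) = $30

$30


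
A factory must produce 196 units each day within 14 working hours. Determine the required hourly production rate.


Formula: Production Rate = Daily Demand / Available Hours
Rate = 196 units/day / 14 hours/day
Rate = 14.0 units/hour

14.0 units/hour


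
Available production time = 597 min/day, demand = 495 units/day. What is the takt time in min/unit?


Formula: Takt Time = Available Production Time / Customer Demand
Takt = 597 min/day / 495 units/day
Takt = 1.21 min/unit

1.21 min/unit


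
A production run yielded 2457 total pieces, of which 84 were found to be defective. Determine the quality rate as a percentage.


Formula: Quality Rate = Good Pieces / Total Pieces * 100
Good pieces = 2457 - 84 = 2373
QR = 2373 / 2457 * 100 = 96.6%

96.6%


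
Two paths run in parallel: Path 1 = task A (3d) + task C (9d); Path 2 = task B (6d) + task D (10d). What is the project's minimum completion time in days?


Path 1 = 3 + 9 = 12 days
Path 2 = 6 + 10 = 16 days
Duration = max(12, 16) = 16 days

16 days


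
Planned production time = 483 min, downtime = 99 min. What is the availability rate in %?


Formula: Availability = (Planned Time - Downtime) / Planned Time * 100
Uptime = 483 - 99 = 384 min
Availability = 384 / 483 * 100 = 79.5%

79.5%


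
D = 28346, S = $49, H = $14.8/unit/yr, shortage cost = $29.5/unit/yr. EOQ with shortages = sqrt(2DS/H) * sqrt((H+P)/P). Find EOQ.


Formula: EOQ* = sqrt(2DS/H) * sqrt((H+P)/P)
Base EOQ = sqrt(2*28346*49/14.8) = 433.24 units
Correction = sqrt((14.8+29.5)/29.5) = 1.22544
EOQ* = 433.24 * 1.22544 = 530.9 units

530.9 units


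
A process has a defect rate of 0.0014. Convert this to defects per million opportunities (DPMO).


DPMO = defect_rate * 1000000 = 0.0014 * 1000000

1400


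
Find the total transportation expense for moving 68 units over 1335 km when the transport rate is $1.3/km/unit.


TC = dist * cost * units = 1335 * 1.3 * 68 = $118014.00

$118014.00


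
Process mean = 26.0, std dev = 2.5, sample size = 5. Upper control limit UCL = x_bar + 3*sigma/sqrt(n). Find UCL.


UCL = 26.0 + 3 * 2.5 / sqrt(5)

29.35


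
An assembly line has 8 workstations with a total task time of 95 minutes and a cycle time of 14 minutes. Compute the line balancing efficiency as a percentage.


Formula: Efficiency = Sum of Task Times / (N_stations * CT) * 100
Total station capacity = 8 stations * 14 min = 112 min
Efficiency = 95 / 112 * 100 = 84.8%

84.8%


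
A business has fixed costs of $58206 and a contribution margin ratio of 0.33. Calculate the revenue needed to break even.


Formula: BER = Fixed Costs / Contribution Margin Ratio
BER = $58206 / 0.33
BER = $176381.82 (to the nearest cent)

$176381.82


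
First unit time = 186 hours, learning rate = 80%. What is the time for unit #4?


Formula: T_n = T_1 * (learning_rate)^(log2(n)) where learning_rate = rate/100
Doublings = log2(4) = 2
T_n = 186 * 0.8^2
T_n = 186 * 0.64 = 119.0 hours

119.0 hours


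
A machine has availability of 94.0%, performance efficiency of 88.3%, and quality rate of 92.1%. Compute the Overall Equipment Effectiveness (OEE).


Formula: OEE = Availability * Performance * Quality / 10000
A * P = 94.0% * 88.3% / 100 = 83.0%
OEE = 83.0% * 92.1% / 100 = 76.4%

76.4%


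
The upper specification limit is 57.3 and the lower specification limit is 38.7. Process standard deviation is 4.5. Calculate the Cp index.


Cp = (57.3 - 38.7) / (6 * 4.5)

0.69


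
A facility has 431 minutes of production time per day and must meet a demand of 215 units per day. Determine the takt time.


Formula: Takt Time = Available Production Time / Customer Demand
Takt = 431 min/day / 215 units/day
Takt = 2.0 min/unit

2.0 min/unit


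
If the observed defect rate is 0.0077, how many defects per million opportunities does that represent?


DPMO = defect_rate * 1000000 = 0.0077 * 1000000

7700


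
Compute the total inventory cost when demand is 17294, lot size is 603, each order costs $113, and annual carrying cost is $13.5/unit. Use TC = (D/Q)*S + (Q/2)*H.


TC = 17294/603 * 113 + 603/2 * 13.5

$7311.08


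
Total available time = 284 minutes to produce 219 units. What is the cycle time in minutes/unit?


Formula: CT = Available Time / Number of Units
CT = 284 min / 219 units
CT = 1.3 min/unit

1.3 min/unit


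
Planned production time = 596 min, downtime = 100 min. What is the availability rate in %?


Formula: Availability = (Planned Time - Downtime) / Planned Time * 100
Uptime = 596 - 100 = 496 min
Availability = 496 / 596 * 100 = 83.2%

83.2%


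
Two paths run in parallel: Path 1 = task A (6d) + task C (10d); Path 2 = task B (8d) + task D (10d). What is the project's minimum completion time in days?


Path 1 = 6 + 10 = 16 days
Path 2 = 8 + 10 = 18 days
Duration = max(16, 18) = 18 days

18 days


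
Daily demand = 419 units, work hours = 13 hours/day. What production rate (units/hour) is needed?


Formula: Production Rate = Daily Demand / Available Hours
Rate = 419 units/day / 13 hours/day
Rate = 32.2 units/hour

32.2 units/hour


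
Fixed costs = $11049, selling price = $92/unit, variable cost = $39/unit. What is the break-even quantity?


Formula: BEQ = Fixed Costs / (Price - Variable Cost)
Contribution margin = $92 - $39 = $53/unit
BEQ = ceil($11049 / $53/unit) = ceil(208.47) = 209 units

209 units


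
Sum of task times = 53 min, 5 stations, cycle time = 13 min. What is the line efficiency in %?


Formula: Efficiency = Sum of Task Times / (N_stations * CT) * 100
Total station capacity = 5 stations * 13 min = 65 min
Efficiency = 53 / 65 * 100 = 81.5%

81.5%


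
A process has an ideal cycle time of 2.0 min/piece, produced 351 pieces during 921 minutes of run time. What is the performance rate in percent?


Formula: Performance = (Ideal CT * Total Count) / Run Time * 100
Ideal output time = 2.0 * 351 = 702.0 min
Performance = 702.0 / 921 * 100 = 76.2%

76.2%


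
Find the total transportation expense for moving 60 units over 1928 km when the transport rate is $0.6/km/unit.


TC = dist * cost * units = 1928 * 0.6 * 60 = $69408.00

$69408.00


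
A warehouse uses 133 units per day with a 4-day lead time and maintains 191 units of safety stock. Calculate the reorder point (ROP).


Formula: ROP = (Daily Demand * Lead Time) + Safety Stock
Demand during lead time = 133 * 4 = 532 units
ROP = 532 + 191 = 723 units

723 units


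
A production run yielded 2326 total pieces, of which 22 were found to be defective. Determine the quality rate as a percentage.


Formula: Quality Rate = Good Pieces / Total Pieces * 100
Good pieces = 2326 - 22 = 2304
QR = 2304 / 2326 * 100 = 99.1%

99.1%


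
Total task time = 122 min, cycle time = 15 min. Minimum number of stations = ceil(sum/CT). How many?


Formula: N_min = ceil(Sum of Task Times / Cycle Time)
N_min = ceil(122 min / 15 min) = ceil(8.1333)
N_min = 9 stations

9


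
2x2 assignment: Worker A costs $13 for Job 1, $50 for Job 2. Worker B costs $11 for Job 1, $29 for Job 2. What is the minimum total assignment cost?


Option 1: A->1 + B->2 = $13 + $29 = $42
Option 2: A->2 + B->1 = $50 + $11 = $61
Min cost = min($42, $61) = $42

$42


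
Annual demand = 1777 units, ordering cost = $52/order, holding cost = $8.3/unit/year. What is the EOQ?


Formula: EOQ = sqrt(2 * D * S / H)
Numerator: 2 * 1777 * 52 = 184808
2DS/H = 184808 / 8.3 = 22266.0
EOQ = sqrt(22266.0) = 149.2 units

149.2 units


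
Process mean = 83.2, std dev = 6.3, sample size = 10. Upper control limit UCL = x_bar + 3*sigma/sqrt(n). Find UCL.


UCL = 83.2 + 3 * 6.3 / sqrt(10)

89.18


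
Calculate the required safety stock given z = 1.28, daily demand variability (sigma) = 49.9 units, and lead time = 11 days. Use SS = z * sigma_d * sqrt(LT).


Formula: SS = z * sigma_d * sqrt(LT)
sqrt(LT) = sqrt(11) = 3.3166
SS = 1.28 * 49.9 * 3.3166
SS = 211.8 units

211.8 units


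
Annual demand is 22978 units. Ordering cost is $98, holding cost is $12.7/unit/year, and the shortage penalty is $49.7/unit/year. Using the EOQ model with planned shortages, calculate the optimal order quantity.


Formula: EOQ* = sqrt(2DS/H) * sqrt((H+P)/P)
Base EOQ = sqrt(2*22978*98/12.7) = 595.5 units
Correction = sqrt((12.7+49.7)/49.7) = 1.12051
EOQ* = 595.5 * 1.12051 = 667.3 units

667.3 units


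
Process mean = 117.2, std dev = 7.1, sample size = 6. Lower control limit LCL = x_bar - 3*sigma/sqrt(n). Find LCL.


LCL = 117.2 - 3 * 7.1 / sqrt(6)

108.5


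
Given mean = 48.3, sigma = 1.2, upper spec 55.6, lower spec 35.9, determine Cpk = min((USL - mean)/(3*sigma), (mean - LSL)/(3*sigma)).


Cpu = (55.6 - 48.3) / (3 * 1.2) = 2.03
Cpl = (48.3 - 35.9) / (3 * 1.2) = 3.44
Cpk = min(2.03, 3.44) = 2.03

2.03


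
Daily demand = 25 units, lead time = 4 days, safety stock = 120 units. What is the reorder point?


Formula: ROP = (Daily Demand * Lead Time) + Safety Stock
Demand during lead time = 25 * 4 = 100 units
ROP = 100 + 120 = 220 units

220 units


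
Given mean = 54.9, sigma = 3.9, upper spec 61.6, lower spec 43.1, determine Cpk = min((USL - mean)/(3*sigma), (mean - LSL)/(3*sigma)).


Cpu = (61.6 - 54.9) / (3 * 3.9) = 0.57
Cpl = (54.9 - 43.1) / (3 * 3.9) = 1.01
Cpk = min(0.57, 1.01) = 0.57

0.57


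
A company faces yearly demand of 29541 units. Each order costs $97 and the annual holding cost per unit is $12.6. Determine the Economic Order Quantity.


Formula: EOQ = sqrt(2 * D * S / H)
Numerator: 2 * 29541 * 97 = 5730954
2DS/H = 5730954 / 12.6 = 454837.6
EOQ = sqrt(454837.6) = 674.4 units

674.4 units


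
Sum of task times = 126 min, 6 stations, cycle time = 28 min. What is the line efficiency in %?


Formula: Efficiency = Sum of Task Times / (N_stations * CT) * 100
Total station capacity = 6 stations * 28 min = 168 min
Efficiency = 126 / 168 * 100 = 75.0%

75.0%


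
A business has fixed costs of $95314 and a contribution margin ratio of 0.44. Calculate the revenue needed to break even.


Formula: BER = Fixed Costs / Contribution Margin Ratio
BER = $95314 / 0.44
BER = $216622.73 (to the nearest cent)

$216622.73


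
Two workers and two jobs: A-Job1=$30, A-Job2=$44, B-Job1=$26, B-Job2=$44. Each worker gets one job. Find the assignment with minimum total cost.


Option 1: A->1 + B->2 = $30 + $44 = $74
Option 2: A->2 + B->1 = $44 + $26 = $70
Min cost = min($74, $70) = $70

$70


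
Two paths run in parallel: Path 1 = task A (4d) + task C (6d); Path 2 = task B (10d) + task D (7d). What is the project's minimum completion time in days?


Path 1 = 4 + 6 = 10 days
Path 2 = 10 + 7 = 17 days
Duration = max(10, 17) = 17 days

17 days


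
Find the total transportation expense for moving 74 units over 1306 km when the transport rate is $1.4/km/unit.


TC = dist * cost * units = 1306 * 1.4 * 74 = $135301.60

$135301.60


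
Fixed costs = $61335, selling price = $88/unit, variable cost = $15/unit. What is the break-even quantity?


Formula: BEQ = Fixed Costs / (Price - Variable Cost)
Contribution margin = $88 - $15 = $73/unit
BEQ = ceil($61335 / $73/unit) = ceil(840.21) = 841 units

841 units


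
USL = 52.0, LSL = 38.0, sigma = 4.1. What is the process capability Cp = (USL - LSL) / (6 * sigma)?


Cp = (52.0 - 38.0) / (6 * 4.1)

0.57


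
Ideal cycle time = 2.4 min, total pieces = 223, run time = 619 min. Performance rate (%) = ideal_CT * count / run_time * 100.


Formula: Performance = (Ideal CT * Total Count) / Run Time * 100
Ideal output time = 2.4 * 223 = 535.2 min
Performance = 535.2 / 619 * 100 = 86.5%

86.5%


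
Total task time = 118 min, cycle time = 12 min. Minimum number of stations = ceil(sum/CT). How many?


Formula: N_min = ceil(Sum of Task Times / Cycle Time)
N_min = ceil(118 min / 12 min) = ceil(9.8333)
N_min = 10 stations

10


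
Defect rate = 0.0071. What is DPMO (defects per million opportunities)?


DPMO = defect_rate * 1000000 = 0.0071 * 1000000

7100


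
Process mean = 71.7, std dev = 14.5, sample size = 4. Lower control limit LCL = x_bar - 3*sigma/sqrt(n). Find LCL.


LCL = 71.7 - 3 * 14.5 / sqrt(4)

49.95


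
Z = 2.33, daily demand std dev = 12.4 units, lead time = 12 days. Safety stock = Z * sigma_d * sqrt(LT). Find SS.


Formula: SS = z * sigma_d * sqrt(LT)
sqrt(LT) = sqrt(12) = 3.4641
SS = 2.33 * 12.4 * 3.4641
SS = 100.1 units

100.1 units


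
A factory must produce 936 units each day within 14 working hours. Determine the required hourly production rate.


Formula: Production Rate = Daily Demand / Available Hours
Rate = 936 units/day / 14 hours/day
Rate = 66.9 units/hour

66.9 units/hour


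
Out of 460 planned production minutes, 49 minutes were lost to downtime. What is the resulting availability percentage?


Formula: Availability = (Planned Time - Downtime) / Planned Time * 100
Uptime = 460 - 49 = 411 min
Availability = 411 / 460 * 100 = 89.3%

89.3%


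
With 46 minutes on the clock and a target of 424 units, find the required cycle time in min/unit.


Formula: CT = Available Time / Number of Units
CT = 46 min / 424 units
CT = 0.11 min/unit

0.11 min/unit


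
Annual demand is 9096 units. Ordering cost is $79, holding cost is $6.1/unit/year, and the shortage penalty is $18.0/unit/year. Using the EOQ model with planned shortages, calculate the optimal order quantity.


Formula: EOQ* = sqrt(2DS/H) * sqrt((H+P)/P)
Base EOQ = sqrt(2*9096*79/6.1) = 485.39 units
Correction = sqrt((6.1+18.0)/18.0) = 1.1571
EOQ* = 485.39 * 1.1571 = 561.6 units

561.6 units


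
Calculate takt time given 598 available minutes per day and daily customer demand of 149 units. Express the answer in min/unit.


Formula: Takt Time = Available Production Time / Customer Demand
Takt = 598 min/day / 149 units/day
Takt = 4.01 min/unit

4.01 min/unit


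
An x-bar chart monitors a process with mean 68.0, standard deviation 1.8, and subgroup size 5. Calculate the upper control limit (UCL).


UCL = 68.0 + 3 * 1.8 / sqrt(5)

70.41


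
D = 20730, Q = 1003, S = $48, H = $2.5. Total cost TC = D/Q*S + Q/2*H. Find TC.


TC = 20730/1003 * 48 + 1003/2 * 2.5

$2245.81


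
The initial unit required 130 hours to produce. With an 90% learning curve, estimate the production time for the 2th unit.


Formula: T_n = T_1 * (learning_rate)^(log2(n)) where learning_rate = rate/100
Doublings = log2(2) = 1
T_n = 130 * 0.9^1
T_n = 130 * 0.9 = 117.0 hours

117.0 hours


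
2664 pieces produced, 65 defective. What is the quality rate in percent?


Formula: Quality Rate = Good Pieces / Total Pieces * 100
Good pieces = 2664 - 65 = 2599
QR = 2599 / 2664 * 100 = 97.6%

97.6%


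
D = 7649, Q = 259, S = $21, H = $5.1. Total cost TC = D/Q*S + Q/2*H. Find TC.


TC = 7649/259 * 21 + 259/2 * 5.1

$1280.64


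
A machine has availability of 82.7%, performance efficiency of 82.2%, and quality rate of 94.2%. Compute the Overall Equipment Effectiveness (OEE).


Formula: OEE = Availability * Performance * Quality / 10000
A * P = 82.7% * 82.2% / 100 = 67.98%
OEE = 67.98% * 94.2% / 100 = 64.0%

64.0%


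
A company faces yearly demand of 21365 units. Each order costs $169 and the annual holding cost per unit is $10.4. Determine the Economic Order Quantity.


Formula: EOQ = sqrt(2 * D * S / H)
Numerator: 2 * 21365 * 169 = 7221370
2DS/H = 7221370 / 10.4 = 694362.5
EOQ = sqrt(694362.5) = 833.3 units

833.3 units


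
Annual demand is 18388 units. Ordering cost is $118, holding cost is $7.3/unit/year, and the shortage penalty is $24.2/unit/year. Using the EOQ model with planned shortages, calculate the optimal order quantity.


Formula: EOQ* = sqrt(2DS/H) * sqrt((H+P)/P)
Base EOQ = sqrt(2*18388*118/7.3) = 771.01 units
Correction = sqrt((7.3+24.2)/24.2) = 1.1409
EOQ* = 771.01 * 1.1409 = 879.6 units

879.6 units


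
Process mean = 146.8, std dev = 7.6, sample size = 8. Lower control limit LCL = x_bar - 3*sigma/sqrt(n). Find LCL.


LCL = 146.8 - 3 * 7.6 / sqrt(8)

138.74


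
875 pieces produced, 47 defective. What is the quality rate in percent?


Formula: Quality Rate = Good Pieces / Total Pieces * 100
Good pieces = 875 - 47 = 828
QR = 828 / 875 * 100 = 94.6%

94.6%


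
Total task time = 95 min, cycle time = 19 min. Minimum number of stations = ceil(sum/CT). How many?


Formula: N_min = ceil(Sum of Task Times / Cycle Time)
N_min = ceil(95 min / 19 min) = ceil(5.0)
N_min = 5 stations

5


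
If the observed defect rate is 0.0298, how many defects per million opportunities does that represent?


DPMO = defect_rate * 1000000 = 0.0298 * 1000000

29800


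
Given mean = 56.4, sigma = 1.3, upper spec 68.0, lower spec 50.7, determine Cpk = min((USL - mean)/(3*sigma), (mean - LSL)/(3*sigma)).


Cpu = (68.0 - 56.4) / (3 * 1.3) = 2.97
Cpl = (56.4 - 50.7) / (3 * 1.3) = 1.46
Cpk = min(2.97, 1.46) = 1.46

1.46


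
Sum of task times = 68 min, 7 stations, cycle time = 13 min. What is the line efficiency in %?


Formula: Efficiency = Sum of Task Times / (N_stations * CT) * 100
Total station capacity = 7 stations * 13 min = 91 min
Efficiency = 68 / 91 * 100 = 74.7%

74.7%


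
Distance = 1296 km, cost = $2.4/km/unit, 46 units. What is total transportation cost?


TC = dist * cost * units = 1296 * 2.4 * 46 = $143078.40

$143078.40


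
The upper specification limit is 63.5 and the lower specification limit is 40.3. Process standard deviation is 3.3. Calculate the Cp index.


Cp = (63.5 - 40.3) / (6 * 3.3)

1.17


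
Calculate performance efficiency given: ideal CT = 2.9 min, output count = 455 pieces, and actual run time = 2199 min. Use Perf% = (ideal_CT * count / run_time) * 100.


Formula: Performance = (Ideal CT * Total Count) / Run Time * 100
Ideal output time = 2.9 * 455 = 1319.5 min
Performance = 1319.5 / 2199 * 100 = 60.0%

60.0%


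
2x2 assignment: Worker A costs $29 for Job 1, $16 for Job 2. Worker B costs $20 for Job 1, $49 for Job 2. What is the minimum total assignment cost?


Option 1: A->1 + B->2 = $29 + $49 = $78
Option 2: A->2 + B->1 = $16 + $20 = $36
Min cost = min($78, $36) = $36

$36


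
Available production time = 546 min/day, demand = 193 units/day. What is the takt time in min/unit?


Formula: Takt Time = Available Production Time / Customer Demand
Takt = 546 min/day / 193 units/day
Takt = 2.83 min/unit

2.83 min/unit


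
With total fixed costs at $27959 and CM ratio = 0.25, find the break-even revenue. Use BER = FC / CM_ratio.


Formula: BER = Fixed Costs / Contribution Margin Ratio
BER = $27959 / 0.25
BER = $111836.00 (to the nearest cent)

$111836.00


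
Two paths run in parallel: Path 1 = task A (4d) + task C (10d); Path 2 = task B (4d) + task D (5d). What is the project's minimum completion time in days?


Path 1 = 4 + 10 = 14 days
Path 2 = 4 + 5 = 9 days
Duration = max(14, 9) = 14 days

14 days


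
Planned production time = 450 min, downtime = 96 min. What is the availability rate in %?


Formula: Availability = (Planned Time - Downtime) / Planned Time * 100
Uptime = 450 - 96 = 354 min
Availability = 354 / 450 * 100 = 78.7%

78.7%


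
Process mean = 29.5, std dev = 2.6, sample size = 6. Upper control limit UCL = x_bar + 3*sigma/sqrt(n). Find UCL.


UCL = 29.5 + 3 * 2.6 / sqrt(6)

32.68


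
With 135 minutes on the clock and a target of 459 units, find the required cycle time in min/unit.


Formula: CT = Available Time / Number of Units
CT = 135 min / 459 units
CT = 0.29 min/unit

0.29 min/unit


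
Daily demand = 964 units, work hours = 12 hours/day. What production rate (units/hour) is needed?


Formula: Production Rate = Daily Demand / Available Hours
Rate = 964 units/day / 12 hours/day
Rate = 80.3 units/hour

80.3 units/hour


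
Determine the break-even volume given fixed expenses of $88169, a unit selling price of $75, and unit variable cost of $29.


Formula: BEQ = Fixed Costs / (Price - Variable Cost)
Contribution margin = $75 - $29 = $46/unit
BEQ = ceil($88169 / $46/unit) = ceil(1916.72) = 1917 units

1917 units


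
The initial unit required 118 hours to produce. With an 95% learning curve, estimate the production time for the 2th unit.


Formula: T_n = T_1 * (learning_rate)^(log2(n)) where learning_rate = rate/100
Doublings = log2(2) = 1
T_n = 118 * 0.95^1
T_n = 118 * 0.95 = 112.1 hours

112.1 hours


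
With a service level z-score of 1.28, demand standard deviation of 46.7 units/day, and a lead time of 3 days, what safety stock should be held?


Formula: SS = z * sigma_d * sqrt(LT)
sqrt(LT) = sqrt(3) = 1.7321
SS = 1.28 * 46.7 * 1.7321
SS = 103.5 units

103.5 units


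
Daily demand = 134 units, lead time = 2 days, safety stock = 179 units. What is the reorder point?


Formula: ROP = (Daily Demand * Lead Time) + Safety Stock
Demand during lead time = 134 * 2 = 268 units
ROP = 268 + 179 = 447 units

447 units


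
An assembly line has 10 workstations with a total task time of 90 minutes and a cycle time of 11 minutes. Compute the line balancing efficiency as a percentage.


Formula: Efficiency = Sum of Task Times / (N_stations * CT) * 100
Total station capacity = 10 stations * 11 min = 110 min
Efficiency = 90 / 110 * 100 = 81.8%

81.8%


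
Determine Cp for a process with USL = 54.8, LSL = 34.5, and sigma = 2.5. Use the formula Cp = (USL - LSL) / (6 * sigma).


Cp = (54.8 - 34.5) / (6 * 2.5)

1.35


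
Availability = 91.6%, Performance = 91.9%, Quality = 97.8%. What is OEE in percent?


Formula: OEE = Availability * Performance * Quality / 10000
A * P = 91.6% * 91.9% / 100 = 84.18%
OEE = 84.18% * 97.8% / 100 = 82.3%

82.3%


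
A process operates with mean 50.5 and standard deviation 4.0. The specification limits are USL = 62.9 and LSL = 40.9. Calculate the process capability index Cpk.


Cpu = (62.9 - 50.5) / (3 * 4.0) = 1.03
Cpl = (50.5 - 40.9) / (3 * 4.0) = 0.8
Cpk = min(1.03, 0.8) = 0.8

0.8


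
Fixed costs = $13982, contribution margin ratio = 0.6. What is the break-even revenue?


Formula: BER = Fixed Costs / Contribution Margin Ratio
BER = $13982 / 0.6
BER = $23303.33 (to the nearest cent)

$23303.33


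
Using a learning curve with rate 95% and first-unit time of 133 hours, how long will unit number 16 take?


Formula: T_n = T_1 * (learning_rate)^(log2(n)) where learning_rate = rate/100
Doublings = log2(16) = 4
T_n = 133 * 0.95^4
T_n = 133 * 0.8145 = 108.3 hours

108.3 hours


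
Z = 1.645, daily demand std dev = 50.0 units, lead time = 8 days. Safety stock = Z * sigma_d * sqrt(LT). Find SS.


Formula: SS = z * sigma_d * sqrt(LT)
sqrt(LT) = sqrt(8) = 2.8284
SS = 1.645 * 50.0 * 2.8284
SS = 232.6 units

232.6 units


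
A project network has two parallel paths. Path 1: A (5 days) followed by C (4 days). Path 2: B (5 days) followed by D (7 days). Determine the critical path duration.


Path 1 = 5 + 4 = 9 days
Path 2 = 5 + 7 = 12 days
Duration = max(9, 12) = 12 days

12 days


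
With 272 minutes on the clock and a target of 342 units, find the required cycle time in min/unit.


Formula: CT = Available Time / Number of Units
CT = 272 min / 342 units
CT = 0.8 min/unit

0.8 min/unit


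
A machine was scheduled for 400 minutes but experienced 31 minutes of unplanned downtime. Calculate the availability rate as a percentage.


Formula: Availability = (Planned Time - Downtime) / Planned Time * 100
Uptime = 400 - 31 = 369 min
Availability = 369 / 400 * 100 = 92.3%

92.3%
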